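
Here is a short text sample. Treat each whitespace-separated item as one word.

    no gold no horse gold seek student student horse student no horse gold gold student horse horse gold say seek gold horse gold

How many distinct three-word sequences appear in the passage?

23 tokens → 21 trigram windows in total.
Repeated trigrams (each contributes count−1 duplicates):
  no horse gold: 2
1 duplicate windows → 21 − 1 = 20 distinct.

20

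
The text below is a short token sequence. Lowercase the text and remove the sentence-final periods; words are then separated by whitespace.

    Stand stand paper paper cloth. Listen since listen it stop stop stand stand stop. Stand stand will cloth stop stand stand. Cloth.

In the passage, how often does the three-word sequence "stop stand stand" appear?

3

Scanning the 20 overlapping trigram windows for "stop stand stand":
  position 11–13: stop stand stand
  position 14–16: stop stand stand
  position 19–21: stop stand stand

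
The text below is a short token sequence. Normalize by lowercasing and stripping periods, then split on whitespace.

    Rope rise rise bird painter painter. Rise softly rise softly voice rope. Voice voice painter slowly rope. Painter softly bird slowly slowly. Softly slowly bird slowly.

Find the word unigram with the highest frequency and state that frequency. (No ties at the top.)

Unigram frequencies (highest first):
  slowly: 5
  rise: 4
  painter: 4
  softly: 4
  rope: 3
  bird: 3
  … (1 more, each ≤ 3)

"slowly", 5 times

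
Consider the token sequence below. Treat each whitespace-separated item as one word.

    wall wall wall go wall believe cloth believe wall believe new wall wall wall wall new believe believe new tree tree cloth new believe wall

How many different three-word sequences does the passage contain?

25 tokens → 23 trigram windows in total.
Repeated trigrams (each contributes count−1 duplicates):
  wall wall wall: 3
2 duplicate windows → 23 − 2 = 21 distinct.

21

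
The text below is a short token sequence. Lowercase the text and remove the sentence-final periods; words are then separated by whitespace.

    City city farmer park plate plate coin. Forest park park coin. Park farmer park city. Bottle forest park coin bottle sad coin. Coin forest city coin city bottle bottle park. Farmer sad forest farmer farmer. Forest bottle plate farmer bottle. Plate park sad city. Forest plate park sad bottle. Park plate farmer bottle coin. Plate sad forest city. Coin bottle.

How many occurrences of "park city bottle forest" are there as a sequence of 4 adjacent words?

Scanning the 57 overlapping 4-gram windows for "park city bottle forest":
  position 14–17: park city bottle forest

1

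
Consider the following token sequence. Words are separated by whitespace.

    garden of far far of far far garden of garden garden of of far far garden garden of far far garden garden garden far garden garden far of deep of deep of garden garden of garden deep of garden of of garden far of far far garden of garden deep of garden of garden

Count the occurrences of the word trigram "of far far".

Scanning the 52 overlapping trigram windows for "of far far":
  position 2–4: of far far
  position 5–7: of far far
  position 13–15: of far far
  position 18–20: of far far
  position 44–46: of far far

5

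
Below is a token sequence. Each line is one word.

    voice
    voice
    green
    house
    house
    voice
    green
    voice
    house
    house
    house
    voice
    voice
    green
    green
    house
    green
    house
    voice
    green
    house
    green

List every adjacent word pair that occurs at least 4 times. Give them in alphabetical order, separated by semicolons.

Bigram counts meeting the condition (at least 4 times):
  green house: 4
  voice green: 4

green house; voice green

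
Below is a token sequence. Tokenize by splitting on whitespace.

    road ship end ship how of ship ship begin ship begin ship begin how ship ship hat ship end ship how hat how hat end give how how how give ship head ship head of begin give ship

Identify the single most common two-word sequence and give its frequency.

"ship begin", 3 times

Bigram frequencies (highest first):
  ship begin: 3
  ship end: 2
  end ship: 2
  ship how: 2
  ship ship: 2
  begin ship: 2
  … (20 more, each ≤ 2)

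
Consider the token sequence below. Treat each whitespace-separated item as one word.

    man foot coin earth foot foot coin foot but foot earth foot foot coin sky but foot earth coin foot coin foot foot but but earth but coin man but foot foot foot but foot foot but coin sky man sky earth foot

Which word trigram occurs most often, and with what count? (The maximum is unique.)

"foot foot but", 3 times

Trigram frequencies (highest first):
  foot foot but: 3
  earth foot foot: 2
  foot foot coin: 2
  foot coin foot: 2
  foot but foot: 2
  but foot earth: 2
  … (27 more, each ≤ 2)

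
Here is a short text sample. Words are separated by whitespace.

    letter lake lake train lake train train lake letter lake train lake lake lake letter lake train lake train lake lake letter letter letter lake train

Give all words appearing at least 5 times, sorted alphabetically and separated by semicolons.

lake; letter; train

Unigram counts meeting the condition (at least 5 times):
  lake: 13
  letter: 6
  train: 7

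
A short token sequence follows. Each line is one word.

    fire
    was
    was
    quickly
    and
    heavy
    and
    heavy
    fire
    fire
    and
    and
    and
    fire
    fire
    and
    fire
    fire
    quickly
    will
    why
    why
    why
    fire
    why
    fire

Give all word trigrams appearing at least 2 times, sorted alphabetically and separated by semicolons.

and fire fire; fire fire and

Trigram counts meeting the condition (at least 2 times):
  and fire fire: 2
  fire fire and: 2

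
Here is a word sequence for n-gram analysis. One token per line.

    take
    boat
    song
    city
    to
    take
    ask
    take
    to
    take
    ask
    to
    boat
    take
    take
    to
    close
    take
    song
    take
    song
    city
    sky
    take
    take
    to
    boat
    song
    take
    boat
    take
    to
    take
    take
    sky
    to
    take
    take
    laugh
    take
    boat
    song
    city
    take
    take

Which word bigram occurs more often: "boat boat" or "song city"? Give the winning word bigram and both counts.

"song city" (3 vs 0)

"boat boat": 0 occurrences
"song city": 3 occurrences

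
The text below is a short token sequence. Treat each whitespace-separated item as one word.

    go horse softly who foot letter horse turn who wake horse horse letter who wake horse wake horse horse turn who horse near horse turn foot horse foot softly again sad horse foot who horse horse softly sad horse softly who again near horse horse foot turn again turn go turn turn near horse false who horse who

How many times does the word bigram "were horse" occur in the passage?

0

Scanning the 57 overlapping bigram windows for "were horse":
  (none found)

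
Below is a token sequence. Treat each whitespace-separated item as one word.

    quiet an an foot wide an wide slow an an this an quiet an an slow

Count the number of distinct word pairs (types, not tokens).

12

16 tokens → 15 bigram windows in total.
Repeated bigrams (each contributes count−1 duplicates):
  an an: 3
  quiet an: 2
3 duplicate windows → 15 − 3 = 12 distinct.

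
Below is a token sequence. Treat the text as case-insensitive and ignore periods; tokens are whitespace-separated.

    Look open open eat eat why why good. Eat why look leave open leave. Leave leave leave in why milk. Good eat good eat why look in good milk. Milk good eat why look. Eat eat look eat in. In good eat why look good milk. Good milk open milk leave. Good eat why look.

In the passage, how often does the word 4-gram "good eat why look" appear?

5

Scanning the 52 overlapping 4-gram windows for "good eat why look":
  position 8–11: good eat why look
  position 23–26: good eat why look
  position 31–34: good eat why look
  position 41–44: good eat why look
  position 52–55: good eat why look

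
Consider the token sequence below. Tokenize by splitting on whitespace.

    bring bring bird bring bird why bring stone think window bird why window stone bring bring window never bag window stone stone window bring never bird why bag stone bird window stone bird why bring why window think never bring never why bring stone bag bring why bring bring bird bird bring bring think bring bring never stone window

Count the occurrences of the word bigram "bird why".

4

Scanning the 58 overlapping bigram windows for "bird why":
  position 5–6: bird why
  position 11–12: bird why
  position 26–27: bird why
  position 33–34: bird why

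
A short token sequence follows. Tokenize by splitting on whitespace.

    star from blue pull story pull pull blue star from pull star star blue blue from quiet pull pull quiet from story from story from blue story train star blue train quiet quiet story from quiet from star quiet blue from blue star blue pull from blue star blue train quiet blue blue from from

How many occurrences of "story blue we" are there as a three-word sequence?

Scanning the 53 overlapping trigram windows for "story blue we":
  (none found)

0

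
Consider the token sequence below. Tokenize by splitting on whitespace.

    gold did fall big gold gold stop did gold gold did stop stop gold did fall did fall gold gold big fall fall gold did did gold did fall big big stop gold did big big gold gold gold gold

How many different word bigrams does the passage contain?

20

40 tokens → 39 bigram windows in total.
Repeated bigrams (each contributes count−1 duplicates):
  gold did: 6
  gold gold: 6
  did fall: 4
  big big: 2
  big gold: 2
  did gold: 2
  fall big: 2
  fall gold: 2
  … (1 more repeated)
19 duplicate windows → 39 − 19 = 20 distinct.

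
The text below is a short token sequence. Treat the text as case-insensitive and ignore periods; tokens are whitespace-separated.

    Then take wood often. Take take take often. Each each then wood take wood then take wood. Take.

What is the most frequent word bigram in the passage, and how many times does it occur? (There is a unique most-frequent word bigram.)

Bigram frequencies (highest first):
  take wood: 3
  then take: 2
  take take: 2
  wood take: 2
  wood often: 1
  often take: 1
  … (6 more, each ≤ 1)

"take wood", 3 times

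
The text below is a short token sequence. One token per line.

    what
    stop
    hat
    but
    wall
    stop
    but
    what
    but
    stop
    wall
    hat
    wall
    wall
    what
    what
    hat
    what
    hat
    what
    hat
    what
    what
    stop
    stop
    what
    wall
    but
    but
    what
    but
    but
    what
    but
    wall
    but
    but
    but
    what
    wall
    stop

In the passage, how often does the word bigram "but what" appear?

Scanning the 40 overlapping bigram windows for "but what":
  position 7–8: but what
  position 29–30: but what
  position 32–33: but what
  position 38–39: but what

4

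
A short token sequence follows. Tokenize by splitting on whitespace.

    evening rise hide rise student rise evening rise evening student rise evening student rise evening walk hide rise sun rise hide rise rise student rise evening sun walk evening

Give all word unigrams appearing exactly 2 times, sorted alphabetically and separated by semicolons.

Unigram counts meeting the condition (exactly 2 times):
  sun: 2
  walk: 2

sun; walk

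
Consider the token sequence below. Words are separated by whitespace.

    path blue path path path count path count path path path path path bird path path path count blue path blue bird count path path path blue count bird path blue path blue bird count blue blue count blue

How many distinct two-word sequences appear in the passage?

13

39 tokens → 38 bigram windows in total.
Repeated bigrams (each contributes count−1 duplicates):
  path path: 10
  path blue: 5
  blue path: 3
  count blue: 3
  count path: 3
  path count: 3
  bird count: 2
  bird path: 2
  … (2 more repeated)
25 duplicate windows → 38 − 25 = 13 distinct.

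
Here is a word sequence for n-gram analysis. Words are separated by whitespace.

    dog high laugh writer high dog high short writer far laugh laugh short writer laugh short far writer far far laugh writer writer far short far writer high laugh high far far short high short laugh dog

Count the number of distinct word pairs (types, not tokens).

22

37 tokens → 36 bigram windows in total.
Repeated bigrams (each contributes count−1 duplicates):
  writer far: 3
  dog high: 2
  far far: 2
  far laugh: 2
  far short: 2
  far writer: 2
  high laugh: 2
  high short: 2
  … (5 more repeated)
14 duplicate windows → 36 − 14 = 22 distinct.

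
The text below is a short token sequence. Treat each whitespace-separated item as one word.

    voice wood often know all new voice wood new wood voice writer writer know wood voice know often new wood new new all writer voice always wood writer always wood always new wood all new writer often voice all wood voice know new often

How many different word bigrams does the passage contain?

44 tokens → 43 bigram windows in total.
Repeated bigrams (each contributes count−1 duplicates):
  new wood: 3
  wood voice: 3
  all new: 2
  always wood: 2
  voice know: 2
  voice wood: 2
  wood new: 2
9 duplicate windows → 43 − 9 = 34 distinct.

34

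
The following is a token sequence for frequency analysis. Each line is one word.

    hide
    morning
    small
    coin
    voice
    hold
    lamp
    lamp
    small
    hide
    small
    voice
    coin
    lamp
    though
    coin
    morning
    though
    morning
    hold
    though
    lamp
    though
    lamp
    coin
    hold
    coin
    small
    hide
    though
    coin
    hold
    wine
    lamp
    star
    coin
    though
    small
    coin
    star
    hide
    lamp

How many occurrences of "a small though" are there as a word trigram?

0

Scanning the 40 overlapping trigram windows for "a small though":
  (none found)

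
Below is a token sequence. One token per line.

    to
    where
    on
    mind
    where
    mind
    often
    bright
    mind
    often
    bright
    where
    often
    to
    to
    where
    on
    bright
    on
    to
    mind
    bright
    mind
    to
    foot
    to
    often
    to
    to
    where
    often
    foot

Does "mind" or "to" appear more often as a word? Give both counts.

"to" (8 vs 5)

"mind": 5 occurrences
"to": 8 occurrences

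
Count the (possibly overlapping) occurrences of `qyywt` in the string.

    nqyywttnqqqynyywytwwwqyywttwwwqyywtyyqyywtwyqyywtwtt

Sliding a length-5 window over the 52 characters (48 positions):
  position 2–6: qyywt
  position 22–26: qyywt
  position 31–35: qyywt
  position 38–42: qyywt
  position 45–49: qyywt

5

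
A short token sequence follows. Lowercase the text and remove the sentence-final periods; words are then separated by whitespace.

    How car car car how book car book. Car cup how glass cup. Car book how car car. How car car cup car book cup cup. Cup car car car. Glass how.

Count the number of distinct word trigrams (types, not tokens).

25

32 tokens → 30 trigram windows in total.
Repeated trigrams (each contributes count−1 duplicates):
  how car car: 3
  car car car: 2
  car car how: 2
  cup car book: 2
5 duplicate windows → 30 − 5 = 25 distinct.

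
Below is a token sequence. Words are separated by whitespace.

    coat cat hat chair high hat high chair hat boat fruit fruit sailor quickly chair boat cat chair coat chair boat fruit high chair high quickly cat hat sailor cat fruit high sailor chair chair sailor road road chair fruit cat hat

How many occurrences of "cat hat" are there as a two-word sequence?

3

Scanning the 41 overlapping bigram windows for "cat hat":
  position 2–3: cat hat
  position 27–28: cat hat
  position 41–42: cat hat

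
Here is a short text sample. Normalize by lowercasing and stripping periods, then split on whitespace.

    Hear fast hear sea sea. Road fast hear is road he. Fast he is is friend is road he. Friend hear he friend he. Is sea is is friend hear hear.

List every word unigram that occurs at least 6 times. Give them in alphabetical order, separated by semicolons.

Unigram counts meeting the condition (at least 6 times):
  hear: 6
  is: 7

hear; is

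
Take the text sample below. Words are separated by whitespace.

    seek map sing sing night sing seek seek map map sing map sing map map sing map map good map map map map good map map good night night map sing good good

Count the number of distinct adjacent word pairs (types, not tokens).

33 tokens → 32 bigram windows in total.
Repeated bigrams (each contributes count−1 duplicates):
  map map: 7
  map sing: 5
  map good: 3
  sing map: 3
  good map: 2
  seek map: 2
16 duplicate windows → 32 − 16 = 16 distinct.

16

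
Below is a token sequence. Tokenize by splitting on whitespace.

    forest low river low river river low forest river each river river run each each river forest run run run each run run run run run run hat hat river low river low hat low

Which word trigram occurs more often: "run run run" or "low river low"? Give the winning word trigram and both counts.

"run run run" (5 vs 2)

"run run run": 5 occurrences
"low river low": 2 occurrences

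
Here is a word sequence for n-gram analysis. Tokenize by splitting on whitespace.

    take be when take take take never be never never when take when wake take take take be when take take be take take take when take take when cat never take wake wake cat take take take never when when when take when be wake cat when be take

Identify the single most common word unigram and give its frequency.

"take", 21 times

Unigram frequencies (highest first):
  take: 21
  when: 11
  be: 6
  never: 5
  wake: 4
  cat: 3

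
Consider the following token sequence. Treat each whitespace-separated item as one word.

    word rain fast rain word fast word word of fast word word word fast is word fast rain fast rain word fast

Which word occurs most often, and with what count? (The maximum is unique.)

Unigram frequencies (highest first):
  word: 9
  fast: 7
  rain: 4
  of: 1
  is: 1

"word", 9 times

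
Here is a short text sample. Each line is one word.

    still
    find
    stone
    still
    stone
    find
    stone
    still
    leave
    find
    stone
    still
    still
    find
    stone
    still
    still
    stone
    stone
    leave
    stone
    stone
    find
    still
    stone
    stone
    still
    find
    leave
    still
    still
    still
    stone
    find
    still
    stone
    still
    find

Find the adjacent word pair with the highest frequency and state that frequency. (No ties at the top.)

Bigram frequencies (highest first):
  stone still: 6
  still stone: 5
  still find: 4
  find stone: 4
  still still: 4
  stone find: 3
  … (8 more, each ≤ 3)

"stone still", 6 times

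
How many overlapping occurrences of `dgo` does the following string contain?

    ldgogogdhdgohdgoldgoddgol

5

Sliding a length-3 window over the 25 characters (23 positions):
  position 2–4: dgo
  position 10–12: dgo
  position 14–16: dgo
  position 18–20: dgo
  position 22–24: dgo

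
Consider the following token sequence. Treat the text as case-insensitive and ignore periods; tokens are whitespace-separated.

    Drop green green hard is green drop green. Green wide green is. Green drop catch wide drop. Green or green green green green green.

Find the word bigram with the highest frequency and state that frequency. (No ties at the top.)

Bigram frequencies (highest first):
  green green: 6
  drop green: 3
  is green: 2
  green drop: 2
  green hard: 1
  hard is: 1
  … (8 more, each ≤ 1)

"green green", 6 times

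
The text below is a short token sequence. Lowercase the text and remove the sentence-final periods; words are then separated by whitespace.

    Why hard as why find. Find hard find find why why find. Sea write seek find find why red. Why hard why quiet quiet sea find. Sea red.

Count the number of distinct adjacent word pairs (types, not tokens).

21

28 tokens → 27 bigram windows in total.
Repeated bigrams (each contributes count−1 duplicates):
  find find: 3
  find sea: 2
  find why: 2
  why find: 2
  why hard: 2
6 duplicate windows → 27 − 6 = 21 distinct.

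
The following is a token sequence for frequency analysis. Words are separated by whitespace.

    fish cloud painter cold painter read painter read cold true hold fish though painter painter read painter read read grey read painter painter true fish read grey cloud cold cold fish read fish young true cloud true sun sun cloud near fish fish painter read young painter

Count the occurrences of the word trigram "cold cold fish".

Scanning the 45 overlapping trigram windows for "cold cold fish":
  position 29–31: cold cold fish

1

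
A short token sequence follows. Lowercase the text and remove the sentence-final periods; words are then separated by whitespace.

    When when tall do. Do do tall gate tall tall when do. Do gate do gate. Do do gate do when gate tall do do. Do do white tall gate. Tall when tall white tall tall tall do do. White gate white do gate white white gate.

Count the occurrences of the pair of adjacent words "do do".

8

Scanning the 46 overlapping bigram windows for "do do":
  position 4–5: do do
  position 5–6: do do
  position 12–13: do do
  position 17–18: do do
  position 24–25: do do
  position 25–26: do do
  position 26–27: do do
  position 38–39: do do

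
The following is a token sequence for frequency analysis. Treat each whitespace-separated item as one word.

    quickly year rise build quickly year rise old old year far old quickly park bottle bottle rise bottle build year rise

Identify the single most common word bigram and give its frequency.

Bigram frequencies (highest first):
  year rise: 3
  quickly year: 2
  rise build: 1
  build quickly: 1
  rise old: 1
  old old: 1
  … (11 more, each ≤ 1)

"year rise", 3 times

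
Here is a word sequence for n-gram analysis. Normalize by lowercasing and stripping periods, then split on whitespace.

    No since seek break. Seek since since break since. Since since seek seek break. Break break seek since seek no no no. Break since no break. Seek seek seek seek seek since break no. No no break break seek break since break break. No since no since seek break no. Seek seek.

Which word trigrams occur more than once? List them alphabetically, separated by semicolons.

Trigram counts meeting the condition (more than once):
  break break seek: 2
  break seek since: 2
  no no break: 2
  no no no: 2
  no since seek: 2
  seek seek seek: 3
  since seek break: 2

break break seek; break seek since; no no break; no no no; no since seek; seek seek seek; since seek break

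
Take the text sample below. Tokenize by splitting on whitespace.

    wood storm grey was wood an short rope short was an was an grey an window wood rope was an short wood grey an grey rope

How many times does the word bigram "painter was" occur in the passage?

0

Scanning the 25 overlapping bigram windows for "painter was":
  (none found)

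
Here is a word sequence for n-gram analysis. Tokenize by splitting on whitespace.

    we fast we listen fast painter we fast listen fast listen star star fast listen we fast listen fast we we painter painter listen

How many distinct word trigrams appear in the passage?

20

24 tokens → 22 trigram windows in total.
Repeated trigrams (each contributes count−1 duplicates):
  fast listen fast: 2
  we fast listen: 2
2 duplicate windows → 22 − 2 = 20 distinct.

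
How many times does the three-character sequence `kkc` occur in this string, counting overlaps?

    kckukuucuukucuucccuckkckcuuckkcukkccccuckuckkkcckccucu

4

Sliding a length-3 window over the 54 characters (52 positions):
  position 21–23: kkc
  position 29–31: kkc
  position 33–35: kkc
  position 45–47: kkc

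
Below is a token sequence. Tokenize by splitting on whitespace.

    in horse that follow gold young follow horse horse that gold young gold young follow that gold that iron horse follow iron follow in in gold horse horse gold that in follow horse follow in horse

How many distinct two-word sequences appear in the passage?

24

36 tokens → 35 bigram windows in total.
Repeated bigrams (each contributes count−1 duplicates):
  gold young: 3
  follow horse: 2
  follow in: 2
  gold that: 2
  horse follow: 2
  horse horse: 2
  horse that: 2
  in horse: 2
  … (2 more repeated)
11 duplicate windows → 35 − 11 = 24 distinct.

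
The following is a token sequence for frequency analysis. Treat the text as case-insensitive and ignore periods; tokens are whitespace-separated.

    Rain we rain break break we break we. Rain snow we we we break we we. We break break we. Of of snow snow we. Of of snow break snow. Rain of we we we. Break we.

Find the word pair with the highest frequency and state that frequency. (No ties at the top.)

Bigram frequencies (highest first):
  we we: 6
  break we: 5
  we break: 4
  we rain: 2
  break break: 2
  snow we: 2
  … (12 more, each ≤ 2)

"we we", 6 times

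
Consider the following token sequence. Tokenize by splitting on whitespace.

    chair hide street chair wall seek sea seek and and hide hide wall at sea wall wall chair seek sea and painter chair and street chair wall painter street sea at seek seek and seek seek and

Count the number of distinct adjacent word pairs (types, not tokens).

30

37 tokens → 36 bigram windows in total.
Repeated bigrams (each contributes count−1 duplicates):
  seek and: 3
  chair wall: 2
  seek sea: 2
  seek seek: 2
  street chair: 2
6 duplicate windows → 36 − 6 = 30 distinct.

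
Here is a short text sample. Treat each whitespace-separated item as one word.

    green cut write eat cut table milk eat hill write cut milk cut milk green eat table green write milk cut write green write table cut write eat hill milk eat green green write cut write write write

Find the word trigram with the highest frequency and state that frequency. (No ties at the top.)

Trigram frequencies (highest first):
  cut write eat: 2
  green cut write: 1
  write eat cut: 1
  eat cut table: 1
  cut table milk: 1
  table milk eat: 1
  … (29 more, each ≤ 1)

"cut write eat", 2 times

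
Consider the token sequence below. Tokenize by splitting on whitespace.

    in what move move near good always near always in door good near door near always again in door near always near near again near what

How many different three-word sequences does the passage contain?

26 tokens → 24 trigram windows in total.
Repeated trigrams (each contributes count−1 duplicates):
  door near always: 2
1 duplicate windows → 24 − 1 = 23 distinct.

23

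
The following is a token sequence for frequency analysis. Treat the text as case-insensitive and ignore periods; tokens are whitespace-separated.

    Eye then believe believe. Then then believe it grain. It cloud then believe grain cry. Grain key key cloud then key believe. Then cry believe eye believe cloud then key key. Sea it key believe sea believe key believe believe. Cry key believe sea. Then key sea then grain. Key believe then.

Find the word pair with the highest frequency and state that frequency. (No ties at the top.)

"key believe", 5 times

Bigram frequencies (highest first):
  key believe: 5
  then believe: 3
  believe then: 3
  cloud then: 3
  then key: 3
  believe believe: 2
  … (27 more, each ≤ 2)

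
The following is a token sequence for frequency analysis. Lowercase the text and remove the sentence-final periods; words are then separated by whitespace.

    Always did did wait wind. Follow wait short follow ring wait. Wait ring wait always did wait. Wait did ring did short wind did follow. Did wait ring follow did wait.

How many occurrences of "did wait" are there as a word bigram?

Scanning the 30 overlapping bigram windows for "did wait":
  position 3–4: did wait
  position 16–17: did wait
  position 26–27: did wait
  position 30–31: did wait

4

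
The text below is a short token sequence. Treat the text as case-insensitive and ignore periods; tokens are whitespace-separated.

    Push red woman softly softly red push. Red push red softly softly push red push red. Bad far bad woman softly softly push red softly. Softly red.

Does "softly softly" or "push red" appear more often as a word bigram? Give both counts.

"softly softly": 4 occurrences
"push red": 6 occurrences

"push red" (6 vs 4)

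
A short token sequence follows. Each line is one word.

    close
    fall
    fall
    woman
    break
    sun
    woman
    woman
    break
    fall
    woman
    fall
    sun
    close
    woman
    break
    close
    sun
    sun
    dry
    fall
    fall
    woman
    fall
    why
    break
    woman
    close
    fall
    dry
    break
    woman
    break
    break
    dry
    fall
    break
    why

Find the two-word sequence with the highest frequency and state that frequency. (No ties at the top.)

"woman break", 4 times

Bigram frequencies (highest first):
  woman break: 4
  fall woman: 3
  close fall: 2
  fall fall: 2
  woman fall: 2
  dry fall: 2
  … (21 more, each ≤ 2)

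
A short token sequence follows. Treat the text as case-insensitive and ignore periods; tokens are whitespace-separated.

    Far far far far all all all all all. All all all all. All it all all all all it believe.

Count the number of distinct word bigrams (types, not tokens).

6

21 tokens → 20 bigram windows in total.
Repeated bigrams (each contributes count−1 duplicates):
  all all: 12
  far far: 3
  all it: 2
14 duplicate windows → 20 − 14 = 6 distinct.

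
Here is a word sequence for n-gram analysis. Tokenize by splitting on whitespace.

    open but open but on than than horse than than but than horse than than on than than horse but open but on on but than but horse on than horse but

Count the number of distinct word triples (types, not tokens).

23

32 tokens → 30 trigram windows in total.
Repeated trigrams (each contributes count−1 duplicates):
  but open but: 2
  horse than than: 2
  on than than: 2
  open but on: 2
  than horse but: 2
  than horse than: 2
  than than horse: 2
7 duplicate windows → 30 − 7 = 23 distinct.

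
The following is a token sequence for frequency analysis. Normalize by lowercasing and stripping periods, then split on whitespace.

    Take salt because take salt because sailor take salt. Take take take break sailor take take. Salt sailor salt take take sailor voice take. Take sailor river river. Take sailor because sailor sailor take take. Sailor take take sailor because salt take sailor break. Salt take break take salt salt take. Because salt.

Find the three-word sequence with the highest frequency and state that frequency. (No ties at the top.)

Trigram frequencies (highest first):
  take take sailor: 4
  sailor take take: 3
  take salt because: 2
  salt take take: 2
  take sailor because: 2
  salt because take: 1
  … (37 more, each ≤ 1)

"take take sailor", 4 times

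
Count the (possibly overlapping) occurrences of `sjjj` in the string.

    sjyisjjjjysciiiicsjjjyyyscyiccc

Sliding a length-4 window over the 31 characters (28 positions):
  position 5–8: sjjj
  position 18–21: sjjj

2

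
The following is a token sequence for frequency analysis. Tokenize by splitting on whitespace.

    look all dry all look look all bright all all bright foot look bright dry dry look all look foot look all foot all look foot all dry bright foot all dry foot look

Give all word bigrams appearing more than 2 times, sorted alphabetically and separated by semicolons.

Bigram counts meeting the condition (more than 2 times):
  all dry: 3
  all look: 3
  foot all: 3
  foot look: 3
  look all: 4

all dry; all look; foot all; foot look; look all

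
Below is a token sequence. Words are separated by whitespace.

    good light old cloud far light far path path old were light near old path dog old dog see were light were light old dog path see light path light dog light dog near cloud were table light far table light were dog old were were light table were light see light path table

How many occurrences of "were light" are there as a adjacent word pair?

5

Scanning the 53 overlapping bigram windows for "were light":
  position 11–12: were light
  position 20–21: were light
  position 22–23: were light
  position 46–47: were light
  position 49–50: were light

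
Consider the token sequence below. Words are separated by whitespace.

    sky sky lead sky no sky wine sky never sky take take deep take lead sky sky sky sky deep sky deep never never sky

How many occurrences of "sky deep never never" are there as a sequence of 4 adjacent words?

1

Scanning the 22 overlapping 4-gram windows for "sky deep never never":
  position 21–24: sky deep never never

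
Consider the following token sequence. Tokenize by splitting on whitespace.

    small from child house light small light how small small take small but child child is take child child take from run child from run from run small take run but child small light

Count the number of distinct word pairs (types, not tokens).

27

34 tokens → 33 bigram windows in total.
Repeated bigrams (each contributes count−1 duplicates):
  from run: 3
  but child: 2
  child child: 2
  small light: 2
  small take: 2
6 duplicate windows → 33 − 6 = 27 distinct.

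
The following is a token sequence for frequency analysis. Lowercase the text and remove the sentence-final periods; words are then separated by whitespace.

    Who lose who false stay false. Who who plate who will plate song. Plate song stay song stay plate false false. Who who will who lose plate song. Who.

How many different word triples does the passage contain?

26

29 tokens → 27 trigram windows in total.
Repeated trigrams (each contributes count−1 duplicates):
  false who who: 2
1 duplicate windows → 27 − 1 = 26 distinct.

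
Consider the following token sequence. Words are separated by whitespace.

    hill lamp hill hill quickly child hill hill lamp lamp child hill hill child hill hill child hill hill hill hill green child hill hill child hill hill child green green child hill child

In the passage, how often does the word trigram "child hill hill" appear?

Scanning the 32 overlapping trigram windows for "child hill hill":
  position 6–8: child hill hill
  position 11–13: child hill hill
  position 14–16: child hill hill
  position 17–19: child hill hill
  position 23–25: child hill hill
  position 26–28: child hill hill

6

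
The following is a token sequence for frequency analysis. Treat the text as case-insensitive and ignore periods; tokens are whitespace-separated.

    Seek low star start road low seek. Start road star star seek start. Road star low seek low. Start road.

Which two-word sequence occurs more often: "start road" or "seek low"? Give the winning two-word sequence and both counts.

"start road" (4 vs 2)

"start road": 4 occurrences
"seek low": 2 occurrences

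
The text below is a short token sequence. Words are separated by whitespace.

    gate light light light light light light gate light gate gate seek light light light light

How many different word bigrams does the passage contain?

6

16 tokens → 15 bigram windows in total.
Repeated bigrams (each contributes count−1 duplicates):
  light light: 8
  gate light: 2
  light gate: 2
9 duplicate windows → 15 − 9 = 6 distinct.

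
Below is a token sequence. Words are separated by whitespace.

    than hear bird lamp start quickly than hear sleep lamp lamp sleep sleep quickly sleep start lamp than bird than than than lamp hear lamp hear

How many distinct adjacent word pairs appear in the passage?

22

26 tokens → 25 bigram windows in total.
Repeated bigrams (each contributes count−1 duplicates):
  lamp hear: 2
  than hear: 2
  than than: 2
3 duplicate windows → 25 − 3 = 22 distinct.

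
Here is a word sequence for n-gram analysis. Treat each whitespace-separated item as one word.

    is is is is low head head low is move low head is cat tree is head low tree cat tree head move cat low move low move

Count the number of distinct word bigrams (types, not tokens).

28 tokens → 27 bigram windows in total.
Repeated bigrams (each contributes count−1 duplicates):
  is is: 3
  cat tree: 2
  head low: 2
  low head: 2
  low move: 2
  move low: 2
7 duplicate windows → 27 − 7 = 20 distinct.

20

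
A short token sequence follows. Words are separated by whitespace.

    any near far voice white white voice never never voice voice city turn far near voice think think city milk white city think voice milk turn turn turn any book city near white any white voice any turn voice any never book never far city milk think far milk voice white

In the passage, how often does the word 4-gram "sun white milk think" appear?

Scanning the 48 overlapping 4-gram windows for "sun white milk think":
  (none found)

0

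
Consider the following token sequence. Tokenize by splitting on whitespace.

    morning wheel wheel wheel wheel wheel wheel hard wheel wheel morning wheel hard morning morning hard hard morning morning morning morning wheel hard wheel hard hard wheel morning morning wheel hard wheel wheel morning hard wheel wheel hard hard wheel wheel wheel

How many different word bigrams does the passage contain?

9

42 tokens → 41 bigram windows in total.
Repeated bigrams (each contributes count−1 duplicates):
  wheel wheel: 10
  hard wheel: 6
  wheel hard: 6
  morning morning: 5
  morning wheel: 4
  hard hard: 3
  wheel morning: 3
  hard morning: 2
  … (1 more repeated)
32 duplicate windows → 41 − 32 = 9 distinct.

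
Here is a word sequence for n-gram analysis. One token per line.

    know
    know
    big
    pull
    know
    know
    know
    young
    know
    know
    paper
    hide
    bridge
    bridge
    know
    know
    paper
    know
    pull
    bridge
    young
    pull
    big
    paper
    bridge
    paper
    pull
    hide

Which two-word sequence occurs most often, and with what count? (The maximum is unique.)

Bigram frequencies (highest first):
  know know: 5
  know paper: 2
  know big: 1
  big pull: 1
  pull know: 1
  know young: 1
  … (16 more, each ≤ 1)

"know know", 5 times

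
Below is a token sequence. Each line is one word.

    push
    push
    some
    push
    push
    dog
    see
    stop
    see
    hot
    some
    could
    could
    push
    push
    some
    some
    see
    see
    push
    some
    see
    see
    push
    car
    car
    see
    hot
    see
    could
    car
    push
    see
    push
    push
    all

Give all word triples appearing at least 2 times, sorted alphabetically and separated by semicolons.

Trigram counts meeting the condition (at least 2 times):
  push push some: 2
  see see push: 2
  some see see: 2

push push some; see see push; some see see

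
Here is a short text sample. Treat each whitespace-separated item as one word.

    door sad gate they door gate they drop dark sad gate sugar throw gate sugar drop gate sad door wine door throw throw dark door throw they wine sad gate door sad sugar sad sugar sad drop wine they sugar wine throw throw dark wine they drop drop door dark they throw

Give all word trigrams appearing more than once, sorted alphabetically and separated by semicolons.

sad sugar sad; throw throw dark

Trigram counts meeting the condition (more than once):
  sad sugar sad: 2
  throw throw dark: 2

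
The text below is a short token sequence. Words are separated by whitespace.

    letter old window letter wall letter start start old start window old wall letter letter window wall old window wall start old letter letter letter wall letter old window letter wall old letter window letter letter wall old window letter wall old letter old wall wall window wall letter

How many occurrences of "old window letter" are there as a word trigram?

Scanning the 47 overlapping trigram windows for "old window letter":
  position 2–4: old window letter
  position 28–30: old window letter
  position 38–40: old window letter

3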